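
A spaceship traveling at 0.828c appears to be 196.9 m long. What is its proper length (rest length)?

Contracted length L = 196.9 m
γ = 1/√(1 - 0.828²) = 1.7834
L₀ = γL = 1.7834 × 196.9 = 351.2 m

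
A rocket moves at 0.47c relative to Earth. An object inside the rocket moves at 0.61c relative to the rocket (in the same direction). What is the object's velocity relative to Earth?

u = (u' + v)/(1 + u'v/c²)
Numerator: 0.61 + 0.47 = 1.08
Denominator: 1 + 0.2867 = 1.2867
u = 1.08/1.2867 = 0.8394c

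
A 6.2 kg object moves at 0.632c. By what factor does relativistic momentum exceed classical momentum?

p_rel = γmv, p_class = mv
Ratio = γ = 1/√(1 - 0.632²) = 1.290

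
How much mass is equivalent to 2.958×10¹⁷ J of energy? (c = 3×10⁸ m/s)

From E = mc², we get m = E/c²
c² = (3×10⁸)² = 9×10¹⁶ m²/s²
m = 2.958×10¹⁷ / 9×10¹⁶ = 3.287 kg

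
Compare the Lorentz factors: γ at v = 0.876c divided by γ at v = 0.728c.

γ₁ = 1/√(1 - 0.876²) = 2.073
γ₂ = 1/√(1 - 0.728²) = 1.459
γ₁/γ₂ = 2.073/1.459 = 1.421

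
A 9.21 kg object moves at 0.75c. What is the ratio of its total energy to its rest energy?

E = γmc², E₀ = mc²
E/E₀ = γ = 1/√(1 - 0.75²) = 1.512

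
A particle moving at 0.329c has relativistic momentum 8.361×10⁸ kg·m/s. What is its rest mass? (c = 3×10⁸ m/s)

γ = 1/√(1 - 0.329²) = 1.05895
v = 0.329 × 3×10⁸ = 9.870×10⁷ m/s
m = p/(γv) = 8.361×10⁸/(1.05895 × 9.870×10⁷) = 8.000 kg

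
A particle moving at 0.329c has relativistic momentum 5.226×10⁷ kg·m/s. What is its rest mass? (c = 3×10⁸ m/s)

γ = 1/√(1 - 0.329²) = 1.059
v = 0.329 × 3×10⁸ = 9.870×10⁷ m/s
m = p/(γv) = 5.226×10⁷/(1.059 × 9.870×10⁷) = 0.5000 kg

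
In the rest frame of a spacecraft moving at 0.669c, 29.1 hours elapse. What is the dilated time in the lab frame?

Proper time Δt₀ = 29.1 hours
γ = 1/√(1 - 0.669²) = 1.3454
Δt = γΔt₀ = 1.3454 × 29.1 = 39.15 hours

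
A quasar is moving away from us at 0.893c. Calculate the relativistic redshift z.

β = 0.893
(1+β)/(1-β) = 1.893/0.107 = 17.69
√(17.69) = 4.206
z = 4.206 - 1 = 3.206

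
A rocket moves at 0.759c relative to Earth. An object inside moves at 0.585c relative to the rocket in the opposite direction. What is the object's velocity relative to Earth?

Object's velocity in rocket frame is u' = -0.585c
u = (u' + v)/(1 + u'v/c²) = (v - 0.585)/(1 - 0.585·v/c²)
Numerator: 0.759 - 0.585 = 0.174
Denominator: 1 - 0.444015 = 0.555985
u = 0.174/0.555985 = 0.3130c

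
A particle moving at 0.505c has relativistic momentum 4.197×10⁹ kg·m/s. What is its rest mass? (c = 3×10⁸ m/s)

γ = 1/√(1 - 0.505²) = 1.1586
v = 0.505 × 3×10⁸ = 1.515×10⁸ m/s
m = p/(γv) = 4.197×10⁹/(1.1586 × 1.515×10⁸) = 23.91 kg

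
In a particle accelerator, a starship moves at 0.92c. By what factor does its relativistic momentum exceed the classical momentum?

p_rel = γmv, p_class = mv
Ratio = γ = 1/√(1 - 0.92²)
= 1/√(0.1536) = 2.552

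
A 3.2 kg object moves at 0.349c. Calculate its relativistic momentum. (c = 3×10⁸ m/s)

γ = 1/√(1 - 0.349²) = 1.067
v = 0.349 × 3×10⁸ = 1.047×10⁸ m/s
p = γmv = 1.067 × 3.2 × 1.047×10⁸ = 3.575×10⁸ kg·m/s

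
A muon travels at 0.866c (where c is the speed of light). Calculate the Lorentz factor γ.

v/c = 0.866, so (v/c)² = 0.749956
1 - (v/c)² = 0.250044
γ = 1/√(0.250044) = 2.000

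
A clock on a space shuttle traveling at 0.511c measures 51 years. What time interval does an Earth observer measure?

Proper time Δt₀ = 51 years
γ = 1/√(1 - 0.511²) = 1.1634
Δt = γΔt₀ = 1.1634 × 51 = 59.33 years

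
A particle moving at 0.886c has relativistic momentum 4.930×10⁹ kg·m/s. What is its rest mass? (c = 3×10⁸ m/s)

γ = 1/√(1 - 0.886²) = 2.1566
v = 0.886 × 3×10⁸ = 2.658×10⁸ m/s
m = p/(γv) = 4.930×10⁹/(2.1566 × 2.658×10⁸) = 8.600 kg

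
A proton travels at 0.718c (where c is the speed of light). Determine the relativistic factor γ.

v/c = 0.718, so (v/c)² = 0.515524
1 - (v/c)² = 0.484476
γ = 1/√(0.484476) = 1.437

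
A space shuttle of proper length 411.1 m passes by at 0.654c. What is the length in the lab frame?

Proper length L₀ = 411.1 m
γ = 1/√(1 - 0.654²) = 1.322
L = L₀/γ = 411.1/1.322 = 311.0 m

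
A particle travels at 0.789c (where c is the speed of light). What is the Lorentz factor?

v/c = 0.789, so (v/c)² = 0.622521
1 - (v/c)² = 0.377479
γ = 1/√(0.377479) = 1.628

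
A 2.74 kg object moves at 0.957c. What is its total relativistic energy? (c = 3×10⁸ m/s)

γ = 1/√(1 - 0.957²) = 3.4472
mc² = 2.74 × (3×10⁸)² = 2.466×10¹⁷ J
E = γmc² = 3.4472 × 2.466×10¹⁷ = 8.501×10¹⁷ J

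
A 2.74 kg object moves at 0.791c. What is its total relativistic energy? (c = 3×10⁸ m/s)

γ = 1/√(1 - 0.791²) = 1.6345
mc² = 2.74 × (3×10⁸)² = 2.466×10¹⁷ J
E = γmc² = 1.6345 × 2.466×10¹⁷ = 4.031×10¹⁷ J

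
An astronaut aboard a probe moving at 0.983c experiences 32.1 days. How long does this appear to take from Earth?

Proper time Δt₀ = 32.1 days
γ = 1/√(1 - 0.983²) = 5.446
Δt = γΔt₀ = 5.446 × 32.1 = 174.8 days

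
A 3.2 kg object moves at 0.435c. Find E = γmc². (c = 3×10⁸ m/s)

γ = 1/√(1 - 0.435²) = 1.11058
mc² = 3.2 × (3×10⁸)² = 2.880×10¹⁷ J
E = γmc² = 1.11058 × 2.880×10¹⁷ = 3.198×10¹⁷ J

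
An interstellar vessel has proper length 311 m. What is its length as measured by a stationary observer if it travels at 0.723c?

Proper length L₀ = 311 m
γ = 1/√(1 - 0.723²) = 1.447
L = L₀/γ = 311/1.447 = 214.9 m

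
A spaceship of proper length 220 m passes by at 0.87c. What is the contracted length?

Proper length L₀ = 220 m
γ = 1/√(1 - 0.87²) = 2.028
L = L₀/γ = 220/2.028 = 108.5 m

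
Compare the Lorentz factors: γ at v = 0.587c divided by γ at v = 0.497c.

γ₁ = 1/√(1 - 0.587²) = 1.235
γ₂ = 1/√(1 - 0.497²) = 1.152
γ₁/γ₂ = 1.235/1.152 = 1.072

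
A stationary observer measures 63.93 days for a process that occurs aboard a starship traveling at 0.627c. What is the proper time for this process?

Dilated time Δt = 63.93 days
γ = 1/√(1 - 0.627²) = 1.2837
Δt₀ = Δt/γ = 63.93/1.2837 = 49.80 days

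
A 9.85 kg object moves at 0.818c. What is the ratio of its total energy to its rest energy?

E = γmc², E₀ = mc²
E/E₀ = γ = 1/√(1 - 0.818²) = 1.738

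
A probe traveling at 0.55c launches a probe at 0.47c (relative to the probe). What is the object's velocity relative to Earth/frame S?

u = (u' + v)/(1 + u'v/c²)
Numerator: 0.47 + 0.55 = 1.02
Denominator: 1 + 0.2585 = 1.2585
u = 1.02/1.2585 = 0.8105c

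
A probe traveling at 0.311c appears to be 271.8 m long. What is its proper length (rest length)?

Contracted length L = 271.8 m
γ = 1/√(1 - 0.311²) = 1.0522
L₀ = γL = 1.0522 × 271.8 = 286.0 m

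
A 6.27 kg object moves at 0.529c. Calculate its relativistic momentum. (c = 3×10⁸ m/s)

γ = 1/√(1 - 0.529²) = 1.1784
v = 0.529 × 3×10⁸ = 1.587×10⁸ m/s
p = γmv = 1.1784 × 6.27 × 1.587×10⁸ = 1.173×10⁹ kg·m/s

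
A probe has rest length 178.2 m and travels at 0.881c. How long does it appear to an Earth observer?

Proper length L₀ = 178.2 m
γ = 1/√(1 - 0.881²) = 2.1136
L = L₀/γ = 178.2/2.1136 = 84.31 m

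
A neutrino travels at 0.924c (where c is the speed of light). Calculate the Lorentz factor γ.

v/c = 0.924, so (v/c)² = 0.853776
1 - (v/c)² = 0.146224
γ = 1/√(0.146224) = 2.615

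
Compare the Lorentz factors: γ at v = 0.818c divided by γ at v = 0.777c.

γ₁ = 1/√(1 - 0.818²) = 1.738
γ₂ = 1/√(1 - 0.777²) = 1.589
γ₁/γ₂ = 1.738/1.589 = 1.094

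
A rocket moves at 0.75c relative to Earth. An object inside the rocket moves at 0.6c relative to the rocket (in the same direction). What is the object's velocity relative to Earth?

u = (u' + v)/(1 + u'v/c²)
Numerator: 0.6 + 0.75 = 1.35
Denominator: 1 + 0.45 = 1.45
u = 1.35/1.45 = 0.9310c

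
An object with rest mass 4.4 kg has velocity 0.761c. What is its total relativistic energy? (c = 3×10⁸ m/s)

γ = 1/√(1 - 0.761²) = 1.5414
mc² = 4.4 × (3×10⁸)² = 3.960×10¹⁷ J
E = γmc² = 1.5414 × 3.960×10¹⁷ = 6.104×10¹⁷ J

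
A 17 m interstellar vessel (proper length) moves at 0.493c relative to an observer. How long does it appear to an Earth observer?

Proper length L₀ = 17 m
γ = 1/√(1 - 0.493²) = 1.1494
L = L₀/γ = 17/1.1494 = 14.79 m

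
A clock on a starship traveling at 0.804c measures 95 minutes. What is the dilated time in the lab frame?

Proper time Δt₀ = 95 minutes
γ = 1/√(1 - 0.804²) = 1.682
Δt = γΔt₀ = 1.682 × 95 = 159.8 minutes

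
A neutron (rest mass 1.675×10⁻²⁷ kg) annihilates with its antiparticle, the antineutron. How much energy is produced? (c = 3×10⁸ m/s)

Both particles have the same rest mass, so total mass = 2m
E = 2m·c² = 2 × 1.675×10⁻²⁷ × (3×10⁸)²
= 2 × 1.675×10⁻²⁷ × 9×10¹⁶
= 3.015×10⁻¹⁰ J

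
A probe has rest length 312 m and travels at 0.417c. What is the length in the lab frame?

Proper length L₀ = 312 m
γ = 1/√(1 - 0.417²) = 1.100
L = L₀/γ = 312/1.100 = 283.6 m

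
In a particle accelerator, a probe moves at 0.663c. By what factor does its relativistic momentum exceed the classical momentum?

p_rel = γmv, p_class = mv
Ratio = γ = 1/√(1 - 0.663²)
= 1/√(0.560431) = 1.336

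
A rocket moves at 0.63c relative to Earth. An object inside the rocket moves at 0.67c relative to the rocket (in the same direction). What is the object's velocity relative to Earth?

u = (u' + v)/(1 + u'v/c²)
Numerator: 0.67 + 0.63 = 1.3
Denominator: 1 + 0.4221 = 1.4221
u = 1.3/1.4221 = 0.9141c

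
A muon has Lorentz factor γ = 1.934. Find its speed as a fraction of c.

From γ = 1/√(1 - v²/c²):
1/γ² = 1/1.934² = 0.2674
v²/c² = 1 - 0.2674 = 0.7326
v/c = √(0.7326) = 0.8559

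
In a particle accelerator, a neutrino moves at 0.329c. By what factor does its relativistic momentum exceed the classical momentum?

p_rel = γmv, p_class = mv
Ratio = γ = 1/√(1 - 0.329²)
= 1/√(0.891759) = 1.059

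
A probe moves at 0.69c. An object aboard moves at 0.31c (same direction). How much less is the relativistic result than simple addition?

Classical: u' + v = 0.31 + 0.69 = 1c
Relativistic: u = (0.31 + 0.69)/(1 + 0.2139) = 1/1.2139 = 0.8238c
Difference: 1 - 0.8238 = 0.1762c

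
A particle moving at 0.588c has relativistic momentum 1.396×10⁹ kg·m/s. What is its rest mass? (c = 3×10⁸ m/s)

γ = 1/√(1 - 0.588²) = 1.2363
v = 0.588 × 3×10⁸ = 1.764×10⁸ m/s
m = p/(γv) = 1.396×10⁹/(1.2363 × 1.764×10⁸) = 6.401 kg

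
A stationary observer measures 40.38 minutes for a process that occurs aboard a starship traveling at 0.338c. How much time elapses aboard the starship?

Dilated time Δt = 40.38 minutes
γ = 1/√(1 - 0.338²) = 1.0625
Δt₀ = Δt/γ = 40.38/1.0625 = 38.00 minutes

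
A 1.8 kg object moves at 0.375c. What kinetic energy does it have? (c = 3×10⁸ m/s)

γ = 1/√(1 - 0.375²) = 1.07872
γ - 1 = 0.07872
KE = (γ-1)mc² = 0.07872 × 1.8 × (3×10⁸)² = 1.275×10¹⁶ J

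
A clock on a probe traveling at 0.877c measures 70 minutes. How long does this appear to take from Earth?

Proper time Δt₀ = 70 minutes
γ = 1/√(1 - 0.877²) = 2.081
Δt = γΔt₀ = 2.081 × 70 = 145.7 minutes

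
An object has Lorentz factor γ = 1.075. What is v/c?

From γ = 1/√(1 - v²/c²):
1/γ² = 1/1.075² = 0.8653
v²/c² = 1 - 0.8653 = 0.1347
v/c = √(0.1347) = 0.3670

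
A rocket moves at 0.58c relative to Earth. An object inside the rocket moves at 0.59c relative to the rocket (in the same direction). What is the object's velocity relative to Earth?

u = (u' + v)/(1 + u'v/c²)
Numerator: 0.59 + 0.58 = 1.17
Denominator: 1 + 0.3422 = 1.3422
u = 1.17/1.3422 = 0.8717c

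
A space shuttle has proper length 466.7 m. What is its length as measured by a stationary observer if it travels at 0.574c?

Proper length L₀ = 466.7 m
γ = 1/√(1 - 0.574²) = 1.221
L = L₀/γ = 466.7/1.221 = 382.2 m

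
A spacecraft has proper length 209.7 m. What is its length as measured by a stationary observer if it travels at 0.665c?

Proper length L₀ = 209.7 m
γ = 1/√(1 - 0.665²) = 1.339
L = L₀/γ = 209.7/1.339 = 156.6 m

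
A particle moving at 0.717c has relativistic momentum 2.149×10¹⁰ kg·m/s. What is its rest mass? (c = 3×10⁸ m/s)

γ = 1/√(1 - 0.717²) = 1.4346
v = 0.717 × 3×10⁸ = 2.151×10⁸ m/s
m = p/(γv) = 2.149×10¹⁰/(1.4346 × 2.151×10⁸) = 69.64 kg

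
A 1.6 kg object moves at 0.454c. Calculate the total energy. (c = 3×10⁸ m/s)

γ = 1/√(1 - 0.454²) = 1.122
mc² = 1.6 × (3×10⁸)² = 1.440×10¹⁷ J
E = γmc² = 1.122 × 1.440×10¹⁷ = 1.616×10¹⁷ J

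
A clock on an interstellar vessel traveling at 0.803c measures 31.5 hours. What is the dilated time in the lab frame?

Proper time Δt₀ = 31.5 hours
γ = 1/√(1 - 0.803²) = 1.6779
Δt = γΔt₀ = 1.6779 × 31.5 = 52.85 hours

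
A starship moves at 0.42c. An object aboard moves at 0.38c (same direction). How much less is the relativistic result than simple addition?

Classical: u' + v = 0.38 + 0.42 = 0.8c
Relativistic: u = (0.38 + 0.42)/(1 + 0.1596) = 0.8/1.1596 = 0.6899c
Difference: 0.8 - 0.6899 = 0.1101c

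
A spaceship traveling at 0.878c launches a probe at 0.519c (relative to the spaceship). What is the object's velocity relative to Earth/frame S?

u = (u' + v)/(1 + u'v/c²)
Numerator: 0.519 + 0.878 = 1.397
Denominator: 1 + 0.455682 = 1.455682
u = 1.397/1.455682 = 0.9597c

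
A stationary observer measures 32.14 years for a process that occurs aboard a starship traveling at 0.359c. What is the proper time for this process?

Dilated time Δt = 32.14 years
γ = 1/√(1 - 0.359²) = 1.0714
Δt₀ = Δt/γ = 32.14/1.0714 = 30.00 years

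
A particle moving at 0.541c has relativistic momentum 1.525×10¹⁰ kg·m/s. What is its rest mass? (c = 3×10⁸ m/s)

γ = 1/√(1 - 0.541²) = 1.18903
v = 0.541 × 3×10⁸ = 1.623×10⁸ m/s
m = p/(γv) = 1.525×10¹⁰/(1.18903 × 1.623×10⁸) = 79.02 kg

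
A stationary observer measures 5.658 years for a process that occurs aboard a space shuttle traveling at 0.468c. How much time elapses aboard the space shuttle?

Dilated time Δt = 5.658 years
γ = 1/√(1 - 0.468²) = 1.1316
Δt₀ = Δt/γ = 5.658/1.1316 = 5.000 years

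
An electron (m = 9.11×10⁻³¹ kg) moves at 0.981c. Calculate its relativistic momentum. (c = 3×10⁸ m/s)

γ = 1/√(1 - 0.981²) = 5.154
v = 0.981 × 3×10⁸ = 2.943×10⁸ m/s
p = γmv = 5.154 × 9.11×10⁻³¹ × 2.943×10⁸ = 1.382×10⁻²¹ kg·m/s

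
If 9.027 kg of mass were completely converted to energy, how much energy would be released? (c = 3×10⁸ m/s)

Using E = mc²:
c² = (3×10⁸)² = 9×10¹⁶ m²/s²
E = 9.027 × 9×10¹⁶ = 8.124×10¹⁷ J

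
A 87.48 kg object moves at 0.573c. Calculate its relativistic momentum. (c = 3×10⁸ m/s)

γ = 1/√(1 - 0.573²) = 1.220
v = 0.573 × 3×10⁸ = 1.719×10⁸ m/s
p = γmv = 1.220 × 87.48 × 1.719×10⁸ = 1.835×10¹⁰ kg·m/s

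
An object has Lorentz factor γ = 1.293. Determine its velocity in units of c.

From γ = 1/√(1 - v²/c²):
1/γ² = 1/1.293² = 0.59814
v²/c² = 1 - 0.59814 = 0.40186
v/c = √(0.40186) = 0.6339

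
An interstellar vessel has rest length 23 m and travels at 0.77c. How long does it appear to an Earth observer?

Proper length L₀ = 23 m
γ = 1/√(1 - 0.77²) = 1.567
L = L₀/γ = 23/1.567 = 14.68 m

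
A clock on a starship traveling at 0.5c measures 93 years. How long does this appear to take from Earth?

Proper time Δt₀ = 93 years
γ = 1/√(1 - 0.5²) = 1.155
Δt = γΔt₀ = 1.155 × 93 = 107.4 years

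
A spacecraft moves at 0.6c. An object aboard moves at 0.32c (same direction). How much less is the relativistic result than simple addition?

Classical: u' + v = 0.32 + 0.6 = 0.92c
Relativistic: u = (0.32 + 0.6)/(1 + 0.192) = 0.92/1.192 = 0.7718c
Difference: 0.92 - 0.7718 = 0.1482c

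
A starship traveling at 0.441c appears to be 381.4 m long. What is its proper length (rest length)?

Contracted length L = 381.4 m
γ = 1/√(1 - 0.441²) = 1.1142
L₀ = γL = 1.1142 × 381.4 = 425.0 m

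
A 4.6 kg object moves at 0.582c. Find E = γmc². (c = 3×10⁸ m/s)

γ = 1/√(1 - 0.582²) = 1.2297
mc² = 4.6 × (3×10⁸)² = 4.140×10¹⁷ J
E = γmc² = 1.2297 × 4.140×10¹⁷ = 5.091×10¹⁷ J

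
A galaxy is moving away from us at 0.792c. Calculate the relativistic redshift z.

β = 0.792
(1+β)/(1-β) = 1.792/0.208 = 8.615
√(8.615) = 2.935
z = 2.935 - 1 = 1.935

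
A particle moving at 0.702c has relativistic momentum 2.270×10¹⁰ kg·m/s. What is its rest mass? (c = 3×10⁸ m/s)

γ = 1/√(1 - 0.702²) = 1.40415
v = 0.702 × 3×10⁸ = 2.106×10⁸ m/s
m = p/(γv) = 2.270×10¹⁰/(1.40415 × 2.106×10⁸) = 76.76 kg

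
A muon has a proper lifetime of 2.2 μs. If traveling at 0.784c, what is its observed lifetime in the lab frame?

Proper lifetime τ₀ = 2.2 μs
γ = 1/√(1 - 0.784²) = 1.611
τ = γτ₀ = 1.611 × 2.2 μs = 3.544 μs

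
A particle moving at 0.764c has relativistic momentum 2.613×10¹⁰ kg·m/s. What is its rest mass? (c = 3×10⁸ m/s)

γ = 1/√(1 - 0.764²) = 1.5499
v = 0.764 × 3×10⁸ = 2.292×10⁸ m/s
m = p/(γv) = 2.613×10¹⁰/(1.5499 × 2.292×10⁸) = 73.56 kg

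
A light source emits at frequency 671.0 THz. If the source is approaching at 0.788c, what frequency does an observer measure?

β = v/c = 0.788
(1+β)/(1-β) = 1.788/0.212 = 8.434
Doppler factor = √(8.434) = 2.904
f_obs = 671.0 × 2.904 = 1949 THz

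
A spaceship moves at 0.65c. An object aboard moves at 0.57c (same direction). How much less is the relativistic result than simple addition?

Classical: u' + v = 0.57 + 0.65 = 1.22c
Relativistic: u = (0.57 + 0.65)/(1 + 0.3705) = 1.22/1.3705 = 0.8902c
Difference: 1.22 - 0.8902 = 0.3298c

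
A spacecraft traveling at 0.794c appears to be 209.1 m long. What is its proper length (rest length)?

Contracted length L = 209.1 m
γ = 1/√(1 - 0.794²) = 1.645
L₀ = γL = 1.645 × 209.1 = 344.0 m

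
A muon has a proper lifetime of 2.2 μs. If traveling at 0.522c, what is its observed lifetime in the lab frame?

Proper lifetime τ₀ = 2.2 μs
γ = 1/√(1 - 0.522²) = 1.1724
τ = γτ₀ = 1.1724 × 2.2 μs = 2.579 μs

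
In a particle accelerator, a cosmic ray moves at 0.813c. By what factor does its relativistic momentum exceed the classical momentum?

p_rel = γmv, p_class = mv
Ratio = γ = 1/√(1 - 0.813²)
= 1/√(0.339031) = 1.717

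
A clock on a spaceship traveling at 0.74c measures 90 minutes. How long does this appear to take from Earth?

Proper time Δt₀ = 90 minutes
γ = 1/√(1 - 0.74²) = 1.487
Δt = γΔt₀ = 1.487 × 90 = 133.8 minutes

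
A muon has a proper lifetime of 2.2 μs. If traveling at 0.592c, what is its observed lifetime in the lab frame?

Proper lifetime τ₀ = 2.2 μs
γ = 1/√(1 - 0.592²) = 1.241
τ = γτ₀ = 1.241 × 2.2 μs = 2.730 μs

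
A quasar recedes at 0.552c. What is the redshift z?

β = 0.552
(1+β)/(1-β) = 1.552/0.448 = 3.4643
√(3.4643) = 1.8613
z = 1.8613 - 1 = 0.8613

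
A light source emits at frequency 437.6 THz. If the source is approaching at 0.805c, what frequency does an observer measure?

β = v/c = 0.805
(1+β)/(1-β) = 1.805/0.195 = 9.256
Doppler factor = √(9.256) = 3.042
f_obs = 437.6 × 3.042 = 1331 THz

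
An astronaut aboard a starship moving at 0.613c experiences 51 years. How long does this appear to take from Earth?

Proper time Δt₀ = 51 years
γ = 1/√(1 - 0.613²) = 1.2657
Δt = γΔt₀ = 1.2657 × 51 = 64.55 years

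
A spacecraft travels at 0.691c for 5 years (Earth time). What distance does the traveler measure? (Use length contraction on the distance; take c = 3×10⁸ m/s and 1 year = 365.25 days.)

Earth distance: d = v × t = 0.691c × 5 yr = 3.2709×10¹⁶ m
γ = 1.3834
d' = d/γ = 3.2709×10¹⁶/1.3834 = 2.364×10¹⁶ m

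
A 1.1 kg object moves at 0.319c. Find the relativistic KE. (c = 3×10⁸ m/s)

γ = 1/√(1 - 0.319²) = 1.055125
γ - 1 = 0.055125
KE = (γ-1)mc² = 0.055125 × 1.1 × (3×10⁸)² = 5.457×10¹⁵ J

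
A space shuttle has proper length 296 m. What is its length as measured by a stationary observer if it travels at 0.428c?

Proper length L₀ = 296 m
γ = 1/√(1 - 0.428²) = 1.1065
L = L₀/γ = 296/1.1065 = 267.5 m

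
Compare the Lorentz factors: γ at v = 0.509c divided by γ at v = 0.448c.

γ₁ = 1/√(1 - 0.509²) = 1.1618
γ₂ = 1/√(1 - 0.448²) = 1.1185
γ₁/γ₂ = 1.1618/1.1185 = 1.039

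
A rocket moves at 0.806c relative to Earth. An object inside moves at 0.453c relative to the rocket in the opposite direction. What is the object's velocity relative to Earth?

Object's velocity in rocket frame is u' = -0.453c
u = (u' + v)/(1 + u'v/c²) = (v - 0.453)/(1 - 0.453·v/c²)
Numerator: 0.806 - 0.453 = 0.353
Denominator: 1 - 0.365118 = 0.634882
u = 0.353/0.634882 = 0.5560c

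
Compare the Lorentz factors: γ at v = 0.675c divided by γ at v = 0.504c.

γ₁ = 1/√(1 - 0.675²) = 1.3553
γ₂ = 1/√(1 - 0.504²) = 1.1578
γ₁/γ₂ = 1.3553/1.1578 = 1.171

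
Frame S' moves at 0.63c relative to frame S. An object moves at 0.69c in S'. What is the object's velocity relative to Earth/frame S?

u = (u' + v)/(1 + u'v/c²)
Numerator: 0.69 + 0.63 = 1.32
Denominator: 1 + 0.4347 = 1.4347
u = 1.32/1.4347 = 0.9201c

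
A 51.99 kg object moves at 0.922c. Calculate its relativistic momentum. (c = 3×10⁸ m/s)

γ = 1/√(1 - 0.922²) = 2.583
v = 0.922 × 3×10⁸ = 2.766×10⁸ m/s
p = γmv = 2.583 × 51.99 × 2.766×10⁸ = 3.714×10¹⁰ kg·m/s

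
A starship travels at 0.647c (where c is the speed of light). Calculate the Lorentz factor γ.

v/c = 0.647, so (v/c)² = 0.418609
1 - (v/c)² = 0.581391
γ = 1/√(0.581391) = 1.311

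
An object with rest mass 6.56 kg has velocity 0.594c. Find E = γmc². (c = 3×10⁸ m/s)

γ = 1/√(1 - 0.594²) = 1.243
mc² = 6.56 × (3×10⁸)² = 5.904×10¹⁷ J
E = γmc² = 1.243 × 5.904×10¹⁷ = 7.339×10¹⁷ J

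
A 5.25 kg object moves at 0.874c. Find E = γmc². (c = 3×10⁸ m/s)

γ = 1/√(1 - 0.874²) = 2.058
mc² = 5.25 × (3×10⁸)² = 4.725×10¹⁷ J
E = γmc² = 2.058 × 4.725×10¹⁷ = 9.724×10¹⁷ J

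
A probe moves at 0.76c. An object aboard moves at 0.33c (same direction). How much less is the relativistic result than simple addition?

Classical: u' + v = 0.33 + 0.76 = 1.09c
Relativistic: u = (0.33 + 0.76)/(1 + 0.2508) = 1.09/1.2508 = 0.8714c
Difference: 1.09 - 0.8714 = 0.2186c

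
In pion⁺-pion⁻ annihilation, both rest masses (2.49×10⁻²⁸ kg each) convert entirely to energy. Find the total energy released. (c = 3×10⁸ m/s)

Both particles have the same rest mass, so total mass = 2m
E = 2m·c² = 2 × 2.49×10⁻²⁸ × (3×10⁸)²
= 2 × 2.49×10⁻²⁸ × 9×10¹⁶
= 4.482×10⁻¹¹ J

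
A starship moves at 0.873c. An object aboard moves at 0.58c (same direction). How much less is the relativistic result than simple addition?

Classical: u' + v = 0.58 + 0.873 = 1.453c
Relativistic: u = (0.58 + 0.873)/(1 + 0.50634) = 1.453/1.50634 = 0.9646c
Difference: 1.453 - 0.9646 = 0.4884c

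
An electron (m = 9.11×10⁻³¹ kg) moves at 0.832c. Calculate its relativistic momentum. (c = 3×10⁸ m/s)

γ = 1/√(1 - 0.832²) = 1.8025
v = 0.832 × 3×10⁸ = 2.496×10⁸ m/s
p = γmv = 1.8025 × 9.11×10⁻³¹ × 2.496×10⁸ = 4.099×10⁻²² kg·m/s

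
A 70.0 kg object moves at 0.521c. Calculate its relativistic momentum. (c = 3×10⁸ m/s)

γ = 1/√(1 - 0.521²) = 1.172
v = 0.521 × 3×10⁸ = 1.563×10⁸ m/s
p = γmv = 1.172 × 70.0 × 1.563×10⁸ = 1.282×10¹⁰ kg·m/s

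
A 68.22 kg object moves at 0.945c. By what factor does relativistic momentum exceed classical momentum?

p_rel = γmv, p_class = mv
Ratio = γ = 1/√(1 - 0.945²) = 3.057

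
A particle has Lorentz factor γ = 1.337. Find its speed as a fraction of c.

From γ = 1/√(1 - v²/c²):
1/γ² = 1/1.337² = 0.5594
v²/c² = 1 - 0.5594 = 0.4406
v/c = √(0.4406) = 0.6638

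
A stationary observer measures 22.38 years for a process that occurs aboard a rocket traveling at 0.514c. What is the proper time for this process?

Dilated time Δt = 22.38 years
γ = 1/√(1 - 0.514²) = 1.1658
Δt₀ = Δt/γ = 22.38/1.1658 = 19.20 years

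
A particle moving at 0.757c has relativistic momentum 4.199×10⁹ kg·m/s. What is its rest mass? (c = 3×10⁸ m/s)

γ = 1/√(1 - 0.757²) = 1.530
v = 0.757 × 3×10⁸ = 2.271×10⁸ m/s
m = p/(γv) = 4.199×10⁹/(1.530 × 2.271×10⁸) = 12.08 kg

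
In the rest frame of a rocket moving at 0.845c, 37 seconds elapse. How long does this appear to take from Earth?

Proper time Δt₀ = 37 seconds
γ = 1/√(1 - 0.845²) = 1.870
Δt = γΔt₀ = 1.870 × 37 = 69.19 seconds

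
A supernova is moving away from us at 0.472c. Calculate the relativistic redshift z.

β = 0.472
(1+β)/(1-β) = 1.472/0.528 = 2.788
√(2.788) = 1.6697
z = 1.6697 - 1 = 0.6697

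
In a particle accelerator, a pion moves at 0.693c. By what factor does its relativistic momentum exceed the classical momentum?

p_rel = γmv, p_class = mv
Ratio = γ = 1/√(1 - 0.693²)
= 1/√(0.519751) = 1.387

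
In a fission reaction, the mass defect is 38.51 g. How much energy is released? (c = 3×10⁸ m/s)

Convert mass defect: Δm = 38.51 g = 0.03851 kg
E = Δm·c² = 0.03851 × (3×10⁸)²
= 0.03851 × 9×10¹⁶ = 3.466×10¹⁵ J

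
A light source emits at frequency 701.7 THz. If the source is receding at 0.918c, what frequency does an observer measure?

β = v/c = 0.918
(1-β)/(1+β) = 0.082/1.918 = 0.04275
Doppler factor = √(0.04275) = 0.2068
f_obs = 701.7 × 0.2068 = 145.1 THz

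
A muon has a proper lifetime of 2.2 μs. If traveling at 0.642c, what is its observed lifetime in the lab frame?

Proper lifetime τ₀ = 2.2 μs
γ = 1/√(1 - 0.642²) = 1.304
τ = γτ₀ = 1.304 × 2.2 μs = 2.869 μs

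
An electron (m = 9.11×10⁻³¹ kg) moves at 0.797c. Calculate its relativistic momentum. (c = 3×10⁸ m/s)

γ = 1/√(1 - 0.797²) = 1.6557
v = 0.797 × 3×10⁸ = 2.391×10⁸ m/s
p = γmv = 1.6557 × 9.11×10⁻³¹ × 2.391×10⁸ = 3.606×10⁻²² kg·m/s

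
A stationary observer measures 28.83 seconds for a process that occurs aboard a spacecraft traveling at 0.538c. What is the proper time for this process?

Dilated time Δt = 28.83 seconds
γ = 1/√(1 - 0.538²) = 1.1863
Δt₀ = Δt/γ = 28.83/1.1863 = 24.30 seconds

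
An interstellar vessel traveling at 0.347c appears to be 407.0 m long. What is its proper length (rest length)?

Contracted length L = 407.0 m
γ = 1/√(1 - 0.347²) = 1.0663
L₀ = γL = 1.0663 × 407.0 = 434.0 m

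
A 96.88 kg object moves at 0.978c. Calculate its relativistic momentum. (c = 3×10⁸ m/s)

γ = 1/√(1 - 0.978²) = 4.794
v = 0.978 × 3×10⁸ = 2.934×10⁸ m/s
p = γmv = 4.794 × 96.88 × 2.934×10⁸ = 1.363×10¹¹ kg·m/s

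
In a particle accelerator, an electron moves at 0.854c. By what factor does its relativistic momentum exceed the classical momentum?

p_rel = γmv, p_class = mv
Ratio = γ = 1/√(1 - 0.854²)
= 1/√(0.270684) = 1.922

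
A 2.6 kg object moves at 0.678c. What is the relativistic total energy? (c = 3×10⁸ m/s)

γ = 1/√(1 - 0.678²) = 1.3604
mc² = 2.6 × (3×10⁸)² = 2.340×10¹⁷ J
E = γmc² = 1.3604 × 2.340×10¹⁷ = 3.183×10¹⁷ J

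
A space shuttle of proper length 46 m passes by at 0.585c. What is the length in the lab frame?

Proper length L₀ = 46 m
γ = 1/√(1 - 0.585²) = 1.233
L = L₀/γ = 46/1.233 = 37.31 m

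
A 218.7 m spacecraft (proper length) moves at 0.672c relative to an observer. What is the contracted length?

Proper length L₀ = 218.7 m
γ = 1/√(1 - 0.672²) = 1.350
L = L₀/γ = 218.7/1.350 = 162.0 m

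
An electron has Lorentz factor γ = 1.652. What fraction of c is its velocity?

From γ = 1/√(1 - v²/c²):
1/γ² = 1/1.652² = 0.3664
v²/c² = 1 - 0.3664 = 0.6336
v/c = √(0.6336) = 0.7960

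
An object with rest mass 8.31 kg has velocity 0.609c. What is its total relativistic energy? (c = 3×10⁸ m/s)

γ = 1/√(1 - 0.609²) = 1.26076
mc² = 8.31 × (3×10⁸)² = 7.479×10¹⁷ J
E = γmc² = 1.26076 × 7.479×10¹⁷ = 9.429×10¹⁷ J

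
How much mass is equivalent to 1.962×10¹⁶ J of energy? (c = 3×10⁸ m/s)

From E = mc², we get m = E/c²
c² = (3×10⁸)² = 9×10¹⁶ m²/s²
m = 1.962×10¹⁶ / 9×10¹⁶ = 0.2180 kg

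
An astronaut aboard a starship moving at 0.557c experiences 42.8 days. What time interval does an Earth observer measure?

Proper time Δt₀ = 42.8 days
γ = 1/√(1 - 0.557²) = 1.204
Δt = γΔt₀ = 1.204 × 42.8 = 51.53 days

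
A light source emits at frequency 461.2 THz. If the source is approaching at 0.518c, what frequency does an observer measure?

β = v/c = 0.518
(1+β)/(1-β) = 1.518/0.482 = 3.1494
Doppler factor = √(3.1494) = 1.77465
f_obs = 461.2 × 1.77465 = 818.5 THz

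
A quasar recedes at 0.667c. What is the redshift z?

β = 0.667
(1+β)/(1-β) = 1.667/0.333 = 5.006
√(5.006) = 2.237
z = 2.237 - 1 = 1.237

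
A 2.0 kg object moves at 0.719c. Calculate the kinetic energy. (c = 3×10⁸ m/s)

γ = 1/√(1 - 0.719²) = 1.43883
γ - 1 = 0.43883
KE = (γ-1)mc² = 0.43883 × 2.0 × (3×10⁸)² = 7.899×10¹⁶ J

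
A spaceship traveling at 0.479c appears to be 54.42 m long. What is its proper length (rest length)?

Contracted length L = 54.42 m
γ = 1/√(1 - 0.479²) = 1.13919
L₀ = γL = 1.13919 × 54.42 = 61.99 m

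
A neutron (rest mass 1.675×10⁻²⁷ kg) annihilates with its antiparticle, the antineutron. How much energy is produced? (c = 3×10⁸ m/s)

Both particles have the same rest mass, so total mass = 2m
E = 2m·c² = 2 × 1.675×10⁻²⁷ × (3×10⁸)²
= 2 × 1.675×10⁻²⁷ × 9×10¹⁶
= 3.015×10⁻¹⁰ J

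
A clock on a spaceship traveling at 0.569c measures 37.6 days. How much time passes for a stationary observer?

Proper time Δt₀ = 37.6 days
γ = 1/√(1 - 0.569²) = 1.216
Δt = γΔt₀ = 1.216 × 37.6 = 45.72 days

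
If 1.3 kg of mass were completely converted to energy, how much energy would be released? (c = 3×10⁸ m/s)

Using E = mc²:
c² = (3×10⁸)² = 9×10¹⁶ m²/s²
E = 1.3 × 9×10¹⁶ = 1.170×10¹⁷ J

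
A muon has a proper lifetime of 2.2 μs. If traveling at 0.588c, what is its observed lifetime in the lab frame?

Proper lifetime τ₀ = 2.2 μs
γ = 1/√(1 - 0.588²) = 1.2363
τ = γτ₀ = 1.2363 × 2.2 μs = 2.720 μs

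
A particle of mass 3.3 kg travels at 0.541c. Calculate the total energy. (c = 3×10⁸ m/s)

γ = 1/√(1 - 0.541²) = 1.189
mc² = 3.3 × (3×10⁸)² = 2.970×10¹⁷ J
E = γmc² = 1.189 × 2.970×10¹⁷ = 3.531×10¹⁷ J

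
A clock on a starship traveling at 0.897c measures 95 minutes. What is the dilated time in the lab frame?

Proper time Δt₀ = 95 minutes
γ = 1/√(1 - 0.897²) = 2.262
Δt = γΔt₀ = 2.262 × 95 = 214.9 minutes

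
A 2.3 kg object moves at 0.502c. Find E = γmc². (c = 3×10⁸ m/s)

γ = 1/√(1 - 0.502²) = 1.156
mc² = 2.3 × (3×10⁸)² = 2.070×10¹⁷ J
E = γmc² = 1.156 × 2.070×10¹⁷ = 2.393×10¹⁷ J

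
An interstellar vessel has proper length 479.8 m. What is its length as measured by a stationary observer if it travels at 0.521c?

Proper length L₀ = 479.8 m
γ = 1/√(1 - 0.521²) = 1.1716
L = L₀/γ = 479.8/1.1716 = 409.5 m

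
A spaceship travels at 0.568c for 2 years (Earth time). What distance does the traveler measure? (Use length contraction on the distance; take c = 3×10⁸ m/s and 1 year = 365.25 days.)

Earth distance: d = v × t = 0.568c × 2 yr = 1.0755×10¹⁶ m
γ = 1.2150
d' = d/γ = 1.0755×10¹⁶/1.2150 = 8.852×10¹⁵ m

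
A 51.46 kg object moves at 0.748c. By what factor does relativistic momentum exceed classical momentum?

p_rel = γmv, p_class = mv
Ratio = γ = 1/√(1 - 0.748²) = 1.507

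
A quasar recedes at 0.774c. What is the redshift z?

β = 0.774
(1+β)/(1-β) = 1.774/0.226 = 7.850
√(7.850) = 2.802
z = 2.802 - 1 = 1.802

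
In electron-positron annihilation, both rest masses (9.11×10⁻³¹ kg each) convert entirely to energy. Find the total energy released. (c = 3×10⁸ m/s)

Both particles have the same rest mass, so total mass = 2m
E = 2m·c² = 2 × 9.11×10⁻³¹ × (3×10⁸)²
= 2 × 9.11×10⁻³¹ × 9×10¹⁶
= 1.640×10⁻¹³ J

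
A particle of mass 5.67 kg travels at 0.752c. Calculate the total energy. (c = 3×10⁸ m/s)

γ = 1/√(1 - 0.752²) = 1.5171
mc² = 5.67 × (3×10⁸)² = 5.103×10¹⁷ J
E = γmc² = 1.5171 × 5.103×10¹⁷ = 7.742×10¹⁷ J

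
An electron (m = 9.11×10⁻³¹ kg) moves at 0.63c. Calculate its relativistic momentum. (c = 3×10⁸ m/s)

γ = 1/√(1 - 0.63²) = 1.2877
v = 0.63 × 3×10⁸ = 1.890×10⁸ m/s
p = γmv = 1.2877 × 9.11×10⁻³¹ × 1.890×10⁸ = 2.217×10⁻²² kg·m/s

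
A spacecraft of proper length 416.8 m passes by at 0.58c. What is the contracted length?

Proper length L₀ = 416.8 m
γ = 1/√(1 - 0.58²) = 1.2276
L = L₀/γ = 416.8/1.2276 = 339.5 m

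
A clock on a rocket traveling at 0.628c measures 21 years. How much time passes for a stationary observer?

Proper time Δt₀ = 21 years
γ = 1/√(1 - 0.628²) = 1.28499
Δt = γΔt₀ = 1.28499 × 21 = 26.98 years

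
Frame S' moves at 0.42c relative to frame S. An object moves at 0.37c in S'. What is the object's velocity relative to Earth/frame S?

u = (u' + v)/(1 + u'v/c²)
Numerator: 0.37 + 0.42 = 0.79
Denominator: 1 + 0.1554 = 1.1554
u = 0.79/1.1554 = 0.6837c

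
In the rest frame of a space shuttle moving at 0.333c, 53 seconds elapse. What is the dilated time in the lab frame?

Proper time Δt₀ = 53 seconds
γ = 1/√(1 - 0.333²) = 1.0605
Δt = γΔt₀ = 1.0605 × 53 = 56.21 seconds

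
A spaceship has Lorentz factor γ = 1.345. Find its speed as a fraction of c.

From γ = 1/√(1 - v²/c²):
1/γ² = 1/1.345² = 0.5528
v²/c² = 1 - 0.5528 = 0.4472
v/c = √(0.4472) = 0.6687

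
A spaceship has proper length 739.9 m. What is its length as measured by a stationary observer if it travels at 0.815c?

Proper length L₀ = 739.9 m
γ = 1/√(1 - 0.815²) = 1.726
L = L₀/γ = 739.9/1.726 = 428.7 m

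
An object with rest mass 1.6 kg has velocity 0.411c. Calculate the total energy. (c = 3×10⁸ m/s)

γ = 1/√(1 - 0.411²) = 1.097
mc² = 1.6 × (3×10⁸)² = 1.440×10¹⁷ J
E = γmc² = 1.097 × 1.440×10¹⁷ = 1.580×10¹⁷ J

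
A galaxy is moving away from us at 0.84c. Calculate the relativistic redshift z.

β = 0.84
(1+β)/(1-β) = 1.84/0.16 = 11.50
√(11.50) = 3.391
z = 3.391 - 1 = 2.391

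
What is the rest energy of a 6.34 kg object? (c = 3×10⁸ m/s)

c² = (3×10⁸)² = 9.000×10¹⁶ m²/s²
E₀ = mc² = 6.34 × 9.000×10¹⁶ = 5.706×10¹⁷ J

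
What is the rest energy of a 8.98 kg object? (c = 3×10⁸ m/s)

c² = (3×10⁸)² = 9.000×10¹⁶ m²/s²
E₀ = mc² = 8.98 × 9.000×10¹⁶ = 8.082×10¹⁷ J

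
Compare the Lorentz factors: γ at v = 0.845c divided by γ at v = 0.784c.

γ₁ = 1/√(1 - 0.845²) = 1.870
γ₂ = 1/√(1 - 0.784²) = 1.611
γ₁/γ₂ = 1.870/1.611 = 1.161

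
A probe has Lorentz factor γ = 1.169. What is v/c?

From γ = 1/√(1 - v²/c²):
1/γ² = 1/1.169² = 0.7318
v²/c² = 1 - 0.7318 = 0.2682
v/c = √(0.2682) = 0.5179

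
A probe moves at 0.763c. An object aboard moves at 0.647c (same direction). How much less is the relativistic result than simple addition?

Classical: u' + v = 0.647 + 0.763 = 1.41c
Relativistic: u = (0.647 + 0.763)/(1 + 0.493661) = 1.41/1.493661 = 0.9440c
Difference: 1.41 - 0.9440 = 0.4660c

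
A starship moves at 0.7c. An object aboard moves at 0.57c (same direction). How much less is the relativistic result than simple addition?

Classical: u' + v = 0.57 + 0.7 = 1.27c
Relativistic: u = (0.57 + 0.7)/(1 + 0.399) = 1.27/1.399 = 0.9078c
Difference: 1.27 - 0.9078 = 0.3622c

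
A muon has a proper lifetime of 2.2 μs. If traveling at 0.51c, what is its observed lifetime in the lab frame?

Proper lifetime τ₀ = 2.2 μs
γ = 1/√(1 - 0.51²) = 1.1626
τ = γτ₀ = 1.1626 × 2.2 μs = 2.558 μs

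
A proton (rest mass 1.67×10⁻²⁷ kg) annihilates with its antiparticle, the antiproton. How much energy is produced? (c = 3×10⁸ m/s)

Both particles have the same rest mass, so total mass = 2m
E = 2m·c² = 2 × 1.67×10⁻²⁷ × (3×10⁸)²
= 2 × 1.67×10⁻²⁷ × 9×10¹⁶
= 3.006×10⁻¹⁰ J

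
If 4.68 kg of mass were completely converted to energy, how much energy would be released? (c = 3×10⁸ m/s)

Using E = mc²:
c² = (3×10⁸)² = 9×10¹⁶ m²/s²
E = 4.68 × 9×10¹⁶ = 4.212×10¹⁷ J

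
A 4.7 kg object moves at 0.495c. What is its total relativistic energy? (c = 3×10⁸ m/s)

γ = 1/√(1 - 0.495²) = 1.1509
mc² = 4.7 × (3×10⁸)² = 4.230×10¹⁷ J
E = γmc² = 1.1509 × 4.230×10¹⁷ = 4.868×10¹⁷ J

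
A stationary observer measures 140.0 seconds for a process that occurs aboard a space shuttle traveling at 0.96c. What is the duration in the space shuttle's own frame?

Dilated time Δt = 140.0 seconds
γ = 1/√(1 - 0.96²) = 3.571
Δt₀ = Δt/γ = 140.0/3.571 = 39.20 seconds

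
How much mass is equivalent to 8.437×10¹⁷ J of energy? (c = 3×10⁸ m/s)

From E = mc², we get m = E/c²
c² = (3×10⁸)² = 9×10¹⁶ m²/s²
m = 8.437×10¹⁷ / 9×10¹⁶ = 9.374 kg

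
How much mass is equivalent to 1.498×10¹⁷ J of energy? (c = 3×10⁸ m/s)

From E = mc², we get m = E/c²
c² = (3×10⁸)² = 9×10¹⁶ m²/s²
m = 1.498×10¹⁷ / 9×10¹⁶ = 1.664 kg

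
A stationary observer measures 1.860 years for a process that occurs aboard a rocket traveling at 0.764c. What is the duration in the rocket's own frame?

Dilated time Δt = 1.860 years
γ = 1/√(1 - 0.764²) = 1.550
Δt₀ = Δt/γ = 1.860/1.550 = 1.200 years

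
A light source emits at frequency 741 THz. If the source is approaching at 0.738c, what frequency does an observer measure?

β = v/c = 0.738
(1+β)/(1-β) = 1.738/0.262 = 6.634
Doppler factor = √(6.634) = 2.576
f_obs = 741 × 2.576 = 1909 THz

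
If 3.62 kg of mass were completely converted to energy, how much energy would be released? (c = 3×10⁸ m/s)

Using E = mc²:
c² = (3×10⁸)² = 9×10¹⁶ m²/s²
E = 3.62 × 9×10¹⁶ = 3.258×10¹⁷ J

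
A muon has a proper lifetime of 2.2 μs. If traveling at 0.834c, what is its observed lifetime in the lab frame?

Proper lifetime τ₀ = 2.2 μs
γ = 1/√(1 - 0.834²) = 1.8124
τ = γτ₀ = 1.8124 × 2.2 μs = 3.987 μs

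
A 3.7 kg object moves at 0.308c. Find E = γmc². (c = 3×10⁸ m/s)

γ = 1/√(1 - 0.308²) = 1.051
mc² = 3.7 × (3×10⁸)² = 3.330×10¹⁷ J
E = γmc² = 1.051 × 3.330×10¹⁷ = 3.500×10¹⁷ J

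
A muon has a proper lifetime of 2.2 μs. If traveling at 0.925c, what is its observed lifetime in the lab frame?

Proper lifetime τ₀ = 2.2 μs
γ = 1/√(1 - 0.925²) = 2.632
τ = γτ₀ = 2.632 × 2.2 μs = 5.790 μs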